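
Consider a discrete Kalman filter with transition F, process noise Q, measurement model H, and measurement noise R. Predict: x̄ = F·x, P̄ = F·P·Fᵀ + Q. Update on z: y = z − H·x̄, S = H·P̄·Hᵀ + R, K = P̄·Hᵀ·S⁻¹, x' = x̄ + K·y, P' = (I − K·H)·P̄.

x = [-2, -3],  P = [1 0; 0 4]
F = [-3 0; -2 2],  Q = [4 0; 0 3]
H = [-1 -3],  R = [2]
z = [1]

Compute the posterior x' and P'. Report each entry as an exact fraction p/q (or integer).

x̄ = F·x = [6, -2]
P̄ = F·P·Fᵀ + Q = [13 6; 6 23]
y = z − H·x̄ = [1]
S = H·P̄·Hᵀ + R = [258]
K = P̄·Hᵀ·S⁻¹ = [-31/258; -25/86]
x' = x̄ + K·y = [1517/258, -197/86]
P' = (I − K·H)·P̄ = [2393/258 -259/86; -259/86 103/86]

x' = [1517/258, -197/86]
P' = [2393/258 -259/86; -259/86 103/86]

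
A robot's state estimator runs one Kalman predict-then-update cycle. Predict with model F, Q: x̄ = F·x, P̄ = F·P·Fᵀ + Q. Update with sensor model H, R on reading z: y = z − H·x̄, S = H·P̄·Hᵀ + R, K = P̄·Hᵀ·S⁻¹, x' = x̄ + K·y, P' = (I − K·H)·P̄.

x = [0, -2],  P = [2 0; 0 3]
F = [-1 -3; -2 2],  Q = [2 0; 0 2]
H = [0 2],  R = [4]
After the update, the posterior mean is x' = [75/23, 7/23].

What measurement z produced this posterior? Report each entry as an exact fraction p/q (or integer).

x̄ = F·x = [6, -4]
P̄ = F·P·Fᵀ + Q = [31 -14; -14 22]
S = H·P̄·Hᵀ + R = [92]
K = P̄·Hᵀ·S⁻¹ = [-7/23; 11/23]
x' − x̄ = [-63/23, 99/23] = K·y
y = (KᵀK)⁻¹·Kᵀ·(x' − x̄) = [9]
z = y + H·x̄ = [9] + [-8] = [1]

z = [1]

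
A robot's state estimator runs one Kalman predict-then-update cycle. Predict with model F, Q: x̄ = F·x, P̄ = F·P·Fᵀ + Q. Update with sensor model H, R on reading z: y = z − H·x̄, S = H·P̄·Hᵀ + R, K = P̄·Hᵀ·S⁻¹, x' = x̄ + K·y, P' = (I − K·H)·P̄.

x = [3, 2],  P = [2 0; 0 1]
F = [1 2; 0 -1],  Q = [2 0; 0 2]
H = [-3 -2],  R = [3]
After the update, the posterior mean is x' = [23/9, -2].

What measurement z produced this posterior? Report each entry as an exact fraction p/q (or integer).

x̄ = F·x = [7, -2]
P̄ = F·P·Fᵀ + Q = [8 -2; -2 3]
S = H·P̄·Hᵀ + R = [63]
K = P̄·Hᵀ·S⁻¹ = [-20/63; 0]
x' − x̄ = [-40/9, 0] = K·y
y = (KᵀK)⁻¹·Kᵀ·(x' − x̄) = [14]
z = y + H·x̄ = [14] + [-17] = [-3]

z = [-3]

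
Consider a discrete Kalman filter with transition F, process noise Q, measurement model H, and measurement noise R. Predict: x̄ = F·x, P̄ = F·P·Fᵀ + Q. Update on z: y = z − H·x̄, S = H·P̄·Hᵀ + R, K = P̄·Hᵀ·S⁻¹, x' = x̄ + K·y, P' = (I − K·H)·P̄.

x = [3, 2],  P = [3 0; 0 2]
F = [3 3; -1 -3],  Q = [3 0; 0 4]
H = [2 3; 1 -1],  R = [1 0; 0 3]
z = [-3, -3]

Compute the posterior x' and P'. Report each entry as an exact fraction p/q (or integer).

x' = [-6105/3046, 2205/6092]
P' = [3333/3046 -1011/1523; -1011/1523 3099/6092]

x̄ = F·x = [15, -9]
P̄ = F·P·Fᵀ + Q = [48 -27; -27 25]
y = z − H·x̄ = [-6, -27]
S = H·P̄·Hᵀ + R = [94 -6; -6 130]
K = P̄·Hᵀ·S⁻¹ = [300/1523 1785/3046; 1209/6092 -2381/6092]
x' = x̄ + K·y = [-6105/3046, 2205/6092]
P' = (I − K·H)·P̄ = [3333/3046 -1011/1523; -1011/1523 3099/6092]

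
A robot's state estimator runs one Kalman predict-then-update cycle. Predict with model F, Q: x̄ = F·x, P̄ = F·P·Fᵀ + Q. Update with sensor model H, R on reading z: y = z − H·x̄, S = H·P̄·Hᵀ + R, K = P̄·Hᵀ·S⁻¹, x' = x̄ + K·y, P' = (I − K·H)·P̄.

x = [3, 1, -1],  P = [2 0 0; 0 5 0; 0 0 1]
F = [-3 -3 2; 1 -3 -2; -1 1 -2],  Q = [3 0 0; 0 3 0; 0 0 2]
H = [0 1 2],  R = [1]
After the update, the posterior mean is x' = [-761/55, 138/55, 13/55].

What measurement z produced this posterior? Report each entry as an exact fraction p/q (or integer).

x̄ = F·x = [-14, 2, 0]
P̄ = F·P·Fᵀ + Q = [70 35 -13; 35 54 -13; -13 -13 13]
S = H·P̄·Hᵀ + R = [55]
K = P̄·Hᵀ·S⁻¹ = [9/55; 28/55; 13/55]
x' − x̄ = [9/55, 28/55, 13/55] = K·y
y = (KᵀK)⁻¹·Kᵀ·(x' − x̄) = [1]
z = y + H·x̄ = [1] + [2] = [3]

z = [3]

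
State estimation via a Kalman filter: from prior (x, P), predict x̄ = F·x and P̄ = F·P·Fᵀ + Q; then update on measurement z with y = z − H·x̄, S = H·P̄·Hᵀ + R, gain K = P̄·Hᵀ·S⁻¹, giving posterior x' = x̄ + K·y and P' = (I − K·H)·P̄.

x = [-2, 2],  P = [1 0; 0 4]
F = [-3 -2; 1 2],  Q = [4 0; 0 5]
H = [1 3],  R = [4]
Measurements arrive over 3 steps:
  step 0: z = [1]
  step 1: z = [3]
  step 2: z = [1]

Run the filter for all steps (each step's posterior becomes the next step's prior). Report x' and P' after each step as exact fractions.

step 0: x' = [430/117, -95/117], P' = [2609/117 -907/117; -907/117 365/117]
step 1: x' = [-60524/12041, 31241/12041], P' = [887153/12041 -284475/12041; -284475/12041 96221/12041]
step 2: x' = [-1236226/725903, 704231/725903], P' = [303070849/2177709 -97434155/2177709; -97434155/2177709 32228029/2177709]

step 0: x̄ = F·x = [2, 2]
step 0: P̄ = F·P·Fᵀ + Q = [29 -19; -19 22]
step 0: y = z − H·x̄ = [-7]
step 0: S = H·P̄·Hᵀ + R = [117]
step 0: K = P̄·Hᵀ·S⁻¹ = [-28/117; 47/117]
step 0: x' = x̄ + K·y = [430/117, -95/117]
step 0: P' = (I − K·H)·P̄ = [2609/117 -907/117; -907/117 365/117]
step 1: x̄ = F·x = [-1100/117, 80/39]
step 1: P̄ = F·P·Fᵀ + Q = [14525/117 -677/39; -677/39 114/13]
step 1: y = z − H·x̄ = [731/117]
step 1: S = H·P̄·Hᵀ + R = [12041/117]
step 1: K = P̄·Hᵀ·S⁻¹ = [8432/12041; 1047/12041]
step 1: x' = x̄ + K·y = [-60524/12041, 31241/12041]
step 1: P' = (I − K·H)·P̄ = [887153/12041 -284475/12041; -284475/12041 96221/12041]
step 2: x̄ = F·x = [119090/12041, 1958/12041]
step 2: P̄ = F·P·Fᵀ + Q = [5003725/12041 -770543/12041; -770543/12041 194342/12041]
step 2: y = z − H·x̄ = [-112923/12041]
step 2: S = H·P̄·Hᵀ + R = [2177709/12041]
step 2: K = P̄·Hᵀ·S⁻¹ = [2692096/2177709; -187517/2177709]
step 2: x' = x̄ + K·y = [-1236226/725903, 704231/725903]
step 2: P' = (I − K·H)·P̄ = [303070849/2177709 -97434155/2177709; -97434155/2177709 32228029/2177709]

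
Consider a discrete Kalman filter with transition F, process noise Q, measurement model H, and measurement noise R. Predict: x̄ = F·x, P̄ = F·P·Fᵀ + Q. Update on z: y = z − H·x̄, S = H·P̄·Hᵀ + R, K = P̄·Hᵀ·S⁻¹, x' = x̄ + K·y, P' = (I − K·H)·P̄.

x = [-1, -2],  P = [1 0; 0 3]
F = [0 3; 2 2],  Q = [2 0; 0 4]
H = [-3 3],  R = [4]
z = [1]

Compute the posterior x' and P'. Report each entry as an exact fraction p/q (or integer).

x̄ = F·x = [-6, -6]
P̄ = F·P·Fᵀ + Q = [29 18; 18 20]
y = z − H·x̄ = [1]
S = H·P̄·Hᵀ + R = [121]
K = P̄·Hᵀ·S⁻¹ = [-3/11; 6/121]
x' = x̄ + K·y = [-69/11, -720/121]
P' = (I − K·H)·P̄ = [20 216/11; 216/11 2384/121]

x' = [-69/11, -720/121]
P' = [20 216/11; 216/11 2384/121]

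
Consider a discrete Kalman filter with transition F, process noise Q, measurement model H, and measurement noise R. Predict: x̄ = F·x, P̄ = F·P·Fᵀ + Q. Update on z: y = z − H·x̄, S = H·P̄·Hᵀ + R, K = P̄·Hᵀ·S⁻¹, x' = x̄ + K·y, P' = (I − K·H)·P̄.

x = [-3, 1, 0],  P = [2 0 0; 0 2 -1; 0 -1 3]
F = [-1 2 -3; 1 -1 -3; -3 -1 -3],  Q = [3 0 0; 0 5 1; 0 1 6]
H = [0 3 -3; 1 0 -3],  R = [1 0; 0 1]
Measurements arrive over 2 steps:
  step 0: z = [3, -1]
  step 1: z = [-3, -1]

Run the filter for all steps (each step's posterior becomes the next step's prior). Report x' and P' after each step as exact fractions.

step 0: x̄ = F·x = [5, -4, 8]
step 0: P̄ = F·P·Fᵀ + Q = [52 24 32; 24 30 18; 32 18 47]
step 0: y = z − H·x̄ = [39, 18]
step 0: S = H·P̄·Hᵀ + R = [370 237; 237 284]
step 0: K = P̄·Hᵀ·S⁻¹ = [3612/48911 -10592/48911; 17334/48911 -19632/48911; 1125/48911 -19711/48911]
step 0: x' = x̄ + K·y = [194767/48911, 127006/48911, 80365/48911]
step 0: P' = (I − K·H)·P̄ = [2164012/48911 726072/48911 724868/48911; 726072/48911 254346/48911 248568/48911; 724868/48911 248568/48911 248193/48911]
step 1: x̄ = F·x = [-181850/48911, -173334/48911, -952402/48911]
step 1: P̄ = F·P·Fᵀ + Q = [4023970/48911 993545/48911 12539433/48911; 993545/48911 586706/48911 3337718/48911; 12539433/48911 3337718/48911 41153121/48911]
step 1: y = z − H·x̄ = [-2483937/48911, -2724267/48911]
step 1: S = H·P̄·Hᵀ + R = [315628430/48911 305700963/48911; 305700963/48911 299214372/48911]
step 1: K = P̄·Hᵀ·S⁻¹ = [-642446857/6729799627 -297644258/20189398881; 1961904775/6729799627 -6621904582/20189398881; -248115726/6729799627 -2241268301/6729799627]
step 1: x' = x̄ + K·y = [13131421011/6729799627, -541232845/6729799627, 6392068825/6729799627]
step 1: P' = (I − K·H)·P̄ = [91672653904/20189398881 30014319197/20189398881 10218922018/6729799627; 30014319197/20189398881 14173979368/20189398881 4070691531/6729799627; 10218922018/6729799627 4070691531/6729799627 4153396773/6729799627]

step 0: x' = [194767/48911, 127006/48911, 80365/48911], P' = [2164012/48911 726072/48911 724868/48911; 726072/48911 254346/48911 248568/48911; 724868/48911 248568/48911 248193/48911]
step 1: x' = [13131421011/6729799627, -541232845/6729799627, 6392068825/6729799627], P' = [91672653904/20189398881 30014319197/20189398881 10218922018/6729799627; 30014319197/20189398881 14173979368/20189398881 4070691531/6729799627; 10218922018/6729799627 4070691531/6729799627 4153396773/6729799627]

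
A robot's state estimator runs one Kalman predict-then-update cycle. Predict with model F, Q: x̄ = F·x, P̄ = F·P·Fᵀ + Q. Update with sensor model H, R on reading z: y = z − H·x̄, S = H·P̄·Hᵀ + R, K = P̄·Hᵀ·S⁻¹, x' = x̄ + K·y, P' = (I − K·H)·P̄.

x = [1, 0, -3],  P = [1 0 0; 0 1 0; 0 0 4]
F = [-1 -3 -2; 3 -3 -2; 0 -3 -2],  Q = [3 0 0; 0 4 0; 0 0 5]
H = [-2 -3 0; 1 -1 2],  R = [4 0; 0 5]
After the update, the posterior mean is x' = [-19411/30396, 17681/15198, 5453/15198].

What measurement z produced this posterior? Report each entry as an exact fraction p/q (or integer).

x̄ = F·x = [5, 9, 6]
P̄ = F·P·Fᵀ + Q = [29 22 25; 22 38 25; 25 25 30]
S = H·P̄·Hᵀ + R = [726 -216; -216 148]
K = P̄·Hᵀ·S⁻¹ = [-755/7599 2433/10132; -2005/7599 -787/5066; -1385/15198 690/2533]
x' − x̄ = [-171391/30396, -119101/15198, -85735/15198] = K·y
y = (KᵀK)⁻¹·Kᵀ·(x' − x̄) = [35, -9]
z = y + H·x̄ = [35, -9] + [-37, 8] = [-2, -1]

z = [-2, -1]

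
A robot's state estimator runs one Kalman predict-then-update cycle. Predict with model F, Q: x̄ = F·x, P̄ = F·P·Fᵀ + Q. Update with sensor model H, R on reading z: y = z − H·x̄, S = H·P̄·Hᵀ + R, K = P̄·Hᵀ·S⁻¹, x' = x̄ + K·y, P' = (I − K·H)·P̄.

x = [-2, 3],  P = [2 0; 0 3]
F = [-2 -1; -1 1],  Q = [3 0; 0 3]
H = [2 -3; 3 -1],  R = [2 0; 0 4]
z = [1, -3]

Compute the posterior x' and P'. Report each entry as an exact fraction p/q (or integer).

x̄ = F·x = [1, 5]
P̄ = F·P·Fᵀ + Q = [14 1; 1 8]
y = z − H·x̄ = [14, -1]
S = H·P̄·Hᵀ + R = [118 97; 97 132]
K = P̄·Hᵀ·S⁻¹ = [-677/6167 2413/6167; -2419/6167 1544/6167]
x' = x̄ + K·y = [-5724/6167, -4575/6167]
P' = (I − K·H)·P̄ = [4330/6167 3338/6167; 3338/6167 3838/6167]

x' = [-5724/6167, -4575/6167]
P' = [4330/6167 3338/6167; 3338/6167 3838/6167]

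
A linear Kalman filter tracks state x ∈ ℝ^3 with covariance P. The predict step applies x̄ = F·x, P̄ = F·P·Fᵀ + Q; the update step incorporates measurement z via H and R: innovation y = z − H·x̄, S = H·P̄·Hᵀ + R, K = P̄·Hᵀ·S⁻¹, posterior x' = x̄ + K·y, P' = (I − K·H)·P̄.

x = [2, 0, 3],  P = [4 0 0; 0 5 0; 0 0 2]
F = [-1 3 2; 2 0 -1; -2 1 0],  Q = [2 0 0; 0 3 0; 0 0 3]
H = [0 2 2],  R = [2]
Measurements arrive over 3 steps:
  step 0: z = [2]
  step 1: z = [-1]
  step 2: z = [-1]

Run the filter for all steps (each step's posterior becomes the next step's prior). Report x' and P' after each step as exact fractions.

step 0: x' = [196/27, 67/27, -44/27], P' = [1351/27 -434/27 445/27; -434/27 517/27 -512/27; 445/27 -512/27 520/27]
step 1: x' = [-31291/4473, 78179/4473, -80291/4473], P' = [198878/4473 -337375/4473 339277/4473; -337375/4473 669125/4473 -669770/4473; 339277/4473 -669770/4473 672638/4473]
step 2: x' = [-729517/235685, 21279952/5420755, -23829623/5420755], P' = [3266377/235685 -3343569/235685 3430896/235685; -3343569/235685 150829389/5420755 -150826866/5420755; 3430896/235685 -150826866/5420755 153532484/5420755]

step 0: x̄ = F·x = [4, 1, -4]
step 0: P̄ = F·P·Fᵀ + Q = [59 -12 23; -12 21 -16; 23 -16 24]
step 0: y = z − H·x̄ = [8]
step 0: S = H·P̄·Hᵀ + R = [54]
step 0: K = P̄·Hᵀ·S⁻¹ = [11/27; 5/27; 8/27]
step 0: x' = x̄ + K·y = [196/27, 67/27, -44/27]
step 0: P' = (I − K·H)·P̄ = [1351/27 -434/27 445/27; -434/27 517/27 -512/27; 445/27 -512/27 520/27]
step 1: x̄ = F·x = [-83/27, 436/27, -325/27]
step 1: P̄ = F·P·Fᵀ + Q = [2818/27 -2585/27 4487/27; -2585/27 4225/27 -4870/27; 4487/27 -4870/27 7738/27]
step 1: y = z − H·x̄ = [-83/9]
step 1: S = H·P̄·Hᵀ + R = [994/3]
step 1: K = P̄·Hᵀ·S⁻¹ = [634/1491; -215/1491; 956/1491]
step 1: x' = x̄ + K·y = [-31291/4473, 78179/4473, -80291/4473]
step 1: P' = (I − K·H)·P̄ = [198878/4473 -337375/4473 339277/4473; -337375/4473 669125/4473 -669770/4473; 339277/4473 -669770/4473 672638/4473]
step 2: x̄ = F·x = [11694/497, 5903/1491, 140761/4473]
step 2: P̄ = F·P·Fᵀ + Q = [172267/497 -6843/497 230012/497; -6843/497 13829/497 -40646/1491; 230012/497 -40646/1491 2827556/4473]
step 2: y = z − H·x̄ = [-321413/4473]
step 2: S = H·P̄·Hᵀ + R = [10841510/4473]
step 2: K = P̄·Hᵀ·S⁻¹ = [87327/235685; 2523/5420755; 2705618/5420755]
step 2: x' = x̄ + K·y = [-729517/235685, 21279952/5420755, -23829623/5420755]
step 2: P' = (I − K·H)·P̄ = [3266377/235685 -3343569/235685 3430896/235685; -3343569/235685 150829389/5420755 -150826866/5420755; 3430896/235685 -150826866/5420755 153532484/5420755]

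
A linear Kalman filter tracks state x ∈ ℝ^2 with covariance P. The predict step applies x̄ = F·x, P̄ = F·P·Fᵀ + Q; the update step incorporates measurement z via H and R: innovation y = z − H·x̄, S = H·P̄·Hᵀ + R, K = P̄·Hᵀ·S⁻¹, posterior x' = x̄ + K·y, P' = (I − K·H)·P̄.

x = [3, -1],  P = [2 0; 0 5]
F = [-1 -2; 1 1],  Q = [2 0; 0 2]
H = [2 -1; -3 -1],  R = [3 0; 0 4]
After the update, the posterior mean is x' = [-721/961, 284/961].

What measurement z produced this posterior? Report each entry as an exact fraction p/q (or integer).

z = [-1, 3]

x̄ = F·x = [-1, 2]
P̄ = F·P·Fᵀ + Q = [24 -12; -12 9]
S = H·P̄·Hᵀ + R = [156 -147; -147 157]
K = P̄·Hᵀ·S⁻¹ = [200/961 -180/961; -404/961 -213/961]
x' − x̄ = [240/961, -1638/961] = K·y
y = (KᵀK)⁻¹·Kᵀ·(x' − x̄) = [3, 2]
z = y + H·x̄ = [3, 2] + [-4, 1] = [-1, 3]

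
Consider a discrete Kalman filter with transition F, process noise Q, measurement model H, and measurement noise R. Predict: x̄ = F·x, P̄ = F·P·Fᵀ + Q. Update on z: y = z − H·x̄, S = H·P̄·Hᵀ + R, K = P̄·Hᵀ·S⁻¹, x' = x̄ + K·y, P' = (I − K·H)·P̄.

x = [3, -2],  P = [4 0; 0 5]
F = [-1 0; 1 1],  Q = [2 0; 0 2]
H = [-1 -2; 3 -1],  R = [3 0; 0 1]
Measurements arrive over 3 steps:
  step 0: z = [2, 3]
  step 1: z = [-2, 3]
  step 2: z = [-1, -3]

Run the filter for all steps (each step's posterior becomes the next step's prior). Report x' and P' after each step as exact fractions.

step 0: x' = [674/1377, -3761/2754], P' = [184/1377 169/1377; 169/1377 1433/2754]
step 1: x' = [1043679/1064513, 100817/1064513], P' = [135620/1064513 115874/1064513; 115874/1064513 495923/1064513]
step 2: x' = [-24069139/33340535, 58397547/66681070], P' = [12734758/100021605 10847653/100021605; 10847653/100021605 185557327/400086420]

step 0: x̄ = F·x = [-3, 1]
step 0: P̄ = F·P·Fᵀ + Q = [6 -4; -4 11]
step 0: y = z − H·x̄ = [1, 13]
step 0: S = H·P̄·Hᵀ + R = [37 24; 24 90]
step 0: K = P̄·Hᵀ·S⁻¹ = [-58/459 383/1377; -178/459 -419/2754]
step 0: x' = x̄ + K·y = [674/1377, -3761/2754]
step 0: P' = (I − K·H)·P̄ = [184/1377 169/1377; 169/1377 1433/2754]
step 1: x̄ = F·x = [-674/1377, -2413/2754]
step 1: P̄ = F·P·Fᵀ + Q = [2938/1377 -353/1377; -353/1377 7985/2754]
step 1: y = z − H·x̄ = [-649/153, 9893/2754]
step 1: S = H·P̄·Hᵀ + R = [267/17 104/153; 104/153 67859/2754]
step 1: K = P̄·Hᵀ·S⁻¹ = [-122456/1064513 290986/1064513; -369240/1064513 -148301/1064513]
step 1: x' = x̄ + K·y = [1043679/1064513, 100817/1064513]
step 1: P' = (I − K·H)·P̄ = [135620/1064513 115874/1064513; 115874/1064513 495923/1064513]
step 2: x̄ = F·x = [-1043679/1064513, 1144496/1064513]
step 2: P̄ = F·P·Fᵀ + Q = [2264646/1064513 -251494/1064513; -251494/1064513 2992317/1064513]
step 2: y = z − H·x̄ = [180800/1064513, 1081994/1064513]
step 2: S = H·P̄·Hᵀ + R = [16421477/1064513 448166/1064513; 448166/1064513 25947608/1064513]
step 2: K = P̄·Hᵀ·S⁻¹ = [-11476688/100021605 27356621/100021605; -69084211/200043210 -55385491/400086420]
step 2: x' = x̄ + K·y = [-24069139/33340535, 58397547/66681070]
step 2: P' = (I − K·H)·P̄ = [12734758/100021605 10847653/100021605; 10847653/100021605 185557327/400086420]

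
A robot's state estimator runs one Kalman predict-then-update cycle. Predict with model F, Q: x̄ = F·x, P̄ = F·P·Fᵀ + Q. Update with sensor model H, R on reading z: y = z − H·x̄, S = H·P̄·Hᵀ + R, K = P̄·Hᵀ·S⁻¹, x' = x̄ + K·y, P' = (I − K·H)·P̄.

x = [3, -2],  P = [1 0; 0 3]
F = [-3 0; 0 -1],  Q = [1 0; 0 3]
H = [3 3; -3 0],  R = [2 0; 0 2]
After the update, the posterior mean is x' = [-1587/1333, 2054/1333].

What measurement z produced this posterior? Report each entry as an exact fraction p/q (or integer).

z = [1, 3]

x̄ = F·x = [-9, 2]
P̄ = F·P·Fᵀ + Q = [10 0; 0 6]
S = H·P̄·Hᵀ + R = [146 -90; -90 92]
K = P̄·Hᵀ·S⁻¹ = [15/1333 -420/1333; 414/1333 405/1333]
x' − x̄ = [10410/1333, -612/1333] = K·y
y = (KᵀK)⁻¹·Kᵀ·(x' − x̄) = [22, -24]
z = y + H·x̄ = [22, -24] + [-21, 27] = [1, 3]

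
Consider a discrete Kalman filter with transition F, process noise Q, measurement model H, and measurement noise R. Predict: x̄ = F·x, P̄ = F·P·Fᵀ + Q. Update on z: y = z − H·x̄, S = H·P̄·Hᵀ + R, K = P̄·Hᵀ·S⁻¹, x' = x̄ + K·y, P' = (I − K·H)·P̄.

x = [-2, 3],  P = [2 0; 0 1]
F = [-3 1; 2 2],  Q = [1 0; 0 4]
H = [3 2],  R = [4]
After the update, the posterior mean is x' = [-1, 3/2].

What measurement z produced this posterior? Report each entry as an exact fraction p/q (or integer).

z = [-1]

x̄ = F·x = [9, 2]
P̄ = F·P·Fᵀ + Q = [20 -10; -10 16]
S = H·P̄·Hᵀ + R = [128]
K = P̄·Hᵀ·S⁻¹ = [5/16; 1/64]
x' − x̄ = [-10, -1/2] = K·y
y = (KᵀK)⁻¹·Kᵀ·(x' − x̄) = [-32]
z = y + H·x̄ = [-32] + [31] = [-1]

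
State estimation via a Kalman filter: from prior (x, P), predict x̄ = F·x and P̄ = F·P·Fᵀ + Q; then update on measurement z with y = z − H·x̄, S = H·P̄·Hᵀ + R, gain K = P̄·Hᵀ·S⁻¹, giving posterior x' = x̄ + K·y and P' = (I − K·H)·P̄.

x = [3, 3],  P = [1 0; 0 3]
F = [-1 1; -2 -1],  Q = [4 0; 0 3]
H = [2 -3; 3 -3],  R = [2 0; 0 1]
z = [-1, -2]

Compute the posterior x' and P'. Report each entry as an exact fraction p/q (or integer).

x' = [-2809/1207, -1891/1207]
P' = [2149/1207 1894/1207; 1894/1207 1758/1207]

x̄ = F·x = [0, -9]
P̄ = F·P·Fᵀ + Q = [8 -1; -1 10]
y = z − H·x̄ = [-28, -29]
S = H·P̄·Hᵀ + R = [136 153; 153 181]
K = P̄·Hᵀ·S⁻¹ = [-692/1207 45/71; -743/1207 24/71]
x' = x̄ + K·y = [-2809/1207, -1891/1207]
P' = (I − K·H)·P̄ = [2149/1207 1894/1207; 1894/1207 1758/1207]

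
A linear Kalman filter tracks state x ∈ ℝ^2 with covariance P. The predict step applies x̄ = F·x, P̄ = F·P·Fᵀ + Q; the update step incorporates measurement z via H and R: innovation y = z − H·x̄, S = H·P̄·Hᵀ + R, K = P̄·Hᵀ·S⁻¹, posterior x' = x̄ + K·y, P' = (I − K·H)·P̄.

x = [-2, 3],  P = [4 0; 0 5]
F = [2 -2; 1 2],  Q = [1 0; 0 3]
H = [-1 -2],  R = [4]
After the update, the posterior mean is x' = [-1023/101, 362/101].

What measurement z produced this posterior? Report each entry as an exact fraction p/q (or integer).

z = [3]

x̄ = F·x = [-10, 4]
P̄ = F·P·Fᵀ + Q = [37 -12; -12 27]
S = H·P̄·Hᵀ + R = [101]
K = P̄·Hᵀ·S⁻¹ = [-13/101; -42/101]
x' − x̄ = [-13/101, -42/101] = K·y
y = (KᵀK)⁻¹·Kᵀ·(x' − x̄) = [1]
z = y + H·x̄ = [1] + [2] = [3]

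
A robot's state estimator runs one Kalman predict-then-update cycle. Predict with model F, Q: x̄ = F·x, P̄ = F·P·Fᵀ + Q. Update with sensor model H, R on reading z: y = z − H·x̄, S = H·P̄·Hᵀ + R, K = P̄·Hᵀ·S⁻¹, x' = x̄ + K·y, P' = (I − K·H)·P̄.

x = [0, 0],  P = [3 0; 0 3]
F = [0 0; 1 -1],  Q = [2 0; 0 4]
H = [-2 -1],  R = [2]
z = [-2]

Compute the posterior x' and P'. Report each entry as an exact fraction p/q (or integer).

x̄ = F·x = [0, 0]
P̄ = F·P·Fᵀ + Q = [2 0; 0 10]
y = z − H·x̄ = [-2]
S = H·P̄·Hᵀ + R = [20]
K = P̄·Hᵀ·S⁻¹ = [-1/5; -1/2]
x' = x̄ + K·y = [2/5, 1]
P' = (I − K·H)·P̄ = [6/5 -2; -2 5]

x' = [2/5, 1]
P' = [6/5 -2; -2 5]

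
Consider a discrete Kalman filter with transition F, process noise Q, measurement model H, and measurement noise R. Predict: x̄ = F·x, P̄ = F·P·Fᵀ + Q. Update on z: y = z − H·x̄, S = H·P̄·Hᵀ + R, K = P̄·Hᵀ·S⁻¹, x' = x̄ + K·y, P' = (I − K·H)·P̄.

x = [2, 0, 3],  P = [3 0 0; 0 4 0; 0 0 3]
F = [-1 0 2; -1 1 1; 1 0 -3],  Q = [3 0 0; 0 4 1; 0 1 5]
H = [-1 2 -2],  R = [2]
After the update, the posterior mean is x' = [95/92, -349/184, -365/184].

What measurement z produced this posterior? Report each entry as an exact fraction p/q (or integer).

x̄ = F·x = [4, 1, -7]
P̄ = F·P·Fᵀ + Q = [18 9 -21; 9 14 -11; -21 -11 35]
S = H·P̄·Hᵀ + R = [184]
K = P̄·Hᵀ·S⁻¹ = [21/92; 41/184; -71/184]
x' − x̄ = [-273/92, -533/184, 923/184] = K·y
y = (KᵀK)⁻¹·Kᵀ·(x' − x̄) = [-13]
z = y + H·x̄ = [-13] + [12] = [-1]

z = [-1]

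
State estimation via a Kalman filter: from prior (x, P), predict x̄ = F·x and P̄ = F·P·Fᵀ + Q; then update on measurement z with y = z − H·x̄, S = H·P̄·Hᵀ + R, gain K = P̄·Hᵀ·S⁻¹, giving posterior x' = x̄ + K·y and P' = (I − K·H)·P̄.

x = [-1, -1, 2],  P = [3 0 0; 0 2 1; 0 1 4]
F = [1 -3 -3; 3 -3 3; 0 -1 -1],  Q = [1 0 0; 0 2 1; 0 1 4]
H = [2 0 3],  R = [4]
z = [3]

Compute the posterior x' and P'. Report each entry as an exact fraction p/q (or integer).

x̄ = F·x = [-4, 6, -1]
P̄ = F·P·Fᵀ + Q = [76 -9 24; -9 65 -5; 24 -5 12]
y = z − H·x̄ = [14]
S = H·P̄·Hᵀ + R = [704]
K = P̄·Hᵀ·S⁻¹ = [7/22; -3/64; 21/176]
x' = x̄ + K·y = [5/11, 171/32, 59/88]
P' = (I − K·H)·P̄ = [52/11 3/2 -30/11; 3/2 4061/64 -17/16; -30/11 -17/16 87/44]

x' = [5/11, 171/32, 59/88]
P' = [52/11 3/2 -30/11; 3/2 4061/64 -17/16; -30/11 -17/16 87/44]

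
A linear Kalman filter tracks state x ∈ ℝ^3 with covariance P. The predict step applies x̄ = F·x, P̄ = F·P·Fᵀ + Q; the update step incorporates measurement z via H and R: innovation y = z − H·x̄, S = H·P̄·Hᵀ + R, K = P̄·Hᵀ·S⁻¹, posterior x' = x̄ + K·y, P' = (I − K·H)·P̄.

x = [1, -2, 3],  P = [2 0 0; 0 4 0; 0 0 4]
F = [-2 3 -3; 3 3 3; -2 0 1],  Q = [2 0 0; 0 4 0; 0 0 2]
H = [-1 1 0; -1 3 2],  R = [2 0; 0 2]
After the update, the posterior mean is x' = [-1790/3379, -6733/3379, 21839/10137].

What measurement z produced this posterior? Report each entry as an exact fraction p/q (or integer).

x̄ = F·x = [-17, 6, 1]
P̄ = F·P·Fᵀ + Q = [82 -12 -4; -12 94 0; -4 0 14]
S = H·P̄·Hᵀ + R = [202 420; 420 1074]
K = P̄·Hᵀ·S⁻¹ = [-4003/3379 1169/3379; -803/3379 1239/3379; -762/3379 1196/10137]
x' − x̄ = [55653/3379, -27007/3379, 11702/10137] = K·y
y = (KᵀK)⁻¹·Kᵀ·(x' − x̄) = [-25, -38]
z = y + H·x̄ = [-25, -38] + [23, 37] = [-2, -1]

z = [-2, -1]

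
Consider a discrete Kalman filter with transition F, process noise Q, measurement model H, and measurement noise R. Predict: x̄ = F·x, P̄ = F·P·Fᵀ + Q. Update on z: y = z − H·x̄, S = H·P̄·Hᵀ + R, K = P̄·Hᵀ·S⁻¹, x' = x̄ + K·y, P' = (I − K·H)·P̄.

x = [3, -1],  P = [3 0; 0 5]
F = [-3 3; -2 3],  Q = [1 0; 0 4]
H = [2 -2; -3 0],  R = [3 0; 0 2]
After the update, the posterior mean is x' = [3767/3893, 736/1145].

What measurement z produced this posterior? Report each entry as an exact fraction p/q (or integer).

z = [1, -3]

x̄ = F·x = [-12, -9]
P̄ = F·P·Fᵀ + Q = [73 63; 63 61]
S = H·P̄·Hᵀ + R = [35 -60; -60 659]
K = P̄·Hᵀ·S⁻¹ = [8/3893 -1293/3893; -512/1145 -75/229]
x' − x̄ = [50483/3893, 11041/1145] = K·y
y = (KᵀK)⁻¹·Kᵀ·(x' − x̄) = [7, -39]
z = y + H·x̄ = [7, -39] + [-6, 36] = [1, -3]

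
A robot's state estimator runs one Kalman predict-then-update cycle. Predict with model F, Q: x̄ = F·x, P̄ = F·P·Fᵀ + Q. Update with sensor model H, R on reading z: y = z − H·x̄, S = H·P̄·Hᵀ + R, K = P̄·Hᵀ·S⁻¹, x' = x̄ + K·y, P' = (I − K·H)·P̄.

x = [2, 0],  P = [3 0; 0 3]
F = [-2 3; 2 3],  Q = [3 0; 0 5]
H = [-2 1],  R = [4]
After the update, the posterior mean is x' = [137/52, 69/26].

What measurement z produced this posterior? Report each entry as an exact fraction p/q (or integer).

z = [-3]

x̄ = F·x = [-4, 4]
P̄ = F·P·Fᵀ + Q = [42 15; 15 44]
S = H·P̄·Hᵀ + R = [156]
K = P̄·Hᵀ·S⁻¹ = [-23/52; 7/78]
x' − x̄ = [345/52, -35/26] = K·y
y = (KᵀK)⁻¹·Kᵀ·(x' − x̄) = [-15]
z = y + H·x̄ = [-15] + [12] = [-3]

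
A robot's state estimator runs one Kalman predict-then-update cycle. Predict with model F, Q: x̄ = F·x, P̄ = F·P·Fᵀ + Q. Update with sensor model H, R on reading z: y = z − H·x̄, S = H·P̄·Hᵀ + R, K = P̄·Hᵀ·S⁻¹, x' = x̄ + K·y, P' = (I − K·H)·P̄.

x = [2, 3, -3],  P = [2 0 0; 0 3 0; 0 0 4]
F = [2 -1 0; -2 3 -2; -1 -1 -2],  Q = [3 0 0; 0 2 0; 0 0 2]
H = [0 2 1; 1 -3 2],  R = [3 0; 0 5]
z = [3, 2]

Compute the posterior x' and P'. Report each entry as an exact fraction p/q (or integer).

x' = [80111/17153, 22145/17153, 8375/17153]
P' = [117005/17153 30467/34306 -62047/34306; 30467/34306 15737/34306 -2623/34306; -62047/34306 -2623/34306 47969/34306]

x̄ = F·x = [1, 11, 1]
P̄ = F·P·Fᵀ + Q = [14 -17 -1; -17 53 11; -1 11 23]
y = z − H·x̄ = [-20, 32]
S = H·P̄·Hᵀ + R = [282 -296; -296 554]
K = P̄·Hᵀ·S⁻¹ = [-371/34306 3703/34306; 9617/34306 -2199/17153; 14241/34306 4176/17153]
x' = x̄ + K·y = [80111/17153, 22145/17153, 8375/17153]
P' = (I − K·H)·P̄ = [117005/17153 30467/34306 -62047/34306; 30467/34306 15737/34306 -2623/34306; -62047/34306 -2623/34306 47969/34306]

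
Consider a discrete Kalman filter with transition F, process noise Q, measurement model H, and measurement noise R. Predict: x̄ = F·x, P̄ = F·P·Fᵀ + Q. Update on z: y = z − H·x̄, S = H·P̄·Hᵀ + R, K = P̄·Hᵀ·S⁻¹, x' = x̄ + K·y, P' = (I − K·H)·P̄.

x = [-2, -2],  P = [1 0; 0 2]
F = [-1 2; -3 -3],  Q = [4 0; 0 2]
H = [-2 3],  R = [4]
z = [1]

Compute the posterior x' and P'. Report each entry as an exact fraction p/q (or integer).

x̄ = F·x = [-2, 12]
P̄ = F·P·Fᵀ + Q = [13 -9; -9 29]
y = z − H·x̄ = [-39]
S = H·P̄·Hᵀ + R = [425]
K = P̄·Hᵀ·S⁻¹ = [-53/425; 21/85]
x' = x̄ + K·y = [1217/425, 201/85]
P' = (I − K·H)·P̄ = [2716/425 348/85; 348/85 52/17]

x' = [1217/425, 201/85]
P' = [2716/425 348/85; 348/85 52/17]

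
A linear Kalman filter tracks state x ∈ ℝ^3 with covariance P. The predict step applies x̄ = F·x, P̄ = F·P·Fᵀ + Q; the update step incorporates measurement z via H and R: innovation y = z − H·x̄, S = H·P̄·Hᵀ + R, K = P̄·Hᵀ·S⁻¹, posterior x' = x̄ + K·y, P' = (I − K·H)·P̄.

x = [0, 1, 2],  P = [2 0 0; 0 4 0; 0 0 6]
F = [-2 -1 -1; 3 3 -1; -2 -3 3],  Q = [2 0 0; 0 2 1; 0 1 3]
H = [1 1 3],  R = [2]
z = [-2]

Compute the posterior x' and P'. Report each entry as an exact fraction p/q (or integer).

x̄ = F·x = [-3, 1, 3]
P̄ = F·P·Fᵀ + Q = [20 -18 2; -18 62 -65; 2 -65 101]
y = z − H·x̄ = [-9]
S = H·P̄·Hᵀ + R = [579]
K = P̄·Hᵀ·S⁻¹ = [8/579; -151/579; 80/193]
x' = x̄ + K·y = [-603/193, 646/193, -141/193]
P' = (I − K·H)·P̄ = [11516/579 -9214/579 -254/193; -9214/579 13097/579 -465/193; -254/193 -465/193 293/193]

x' = [-603/193, 646/193, -141/193]
P' = [11516/579 -9214/579 -254/193; -9214/579 13097/579 -465/193; -254/193 -465/193 293/193]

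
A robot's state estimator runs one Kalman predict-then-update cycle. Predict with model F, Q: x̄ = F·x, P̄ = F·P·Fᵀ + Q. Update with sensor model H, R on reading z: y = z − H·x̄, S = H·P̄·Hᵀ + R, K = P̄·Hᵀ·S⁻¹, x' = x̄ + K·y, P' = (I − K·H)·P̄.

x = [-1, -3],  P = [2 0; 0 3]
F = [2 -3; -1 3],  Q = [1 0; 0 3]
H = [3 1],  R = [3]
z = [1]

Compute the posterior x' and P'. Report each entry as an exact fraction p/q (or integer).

x̄ = F·x = [7, -8]
P̄ = F·P·Fᵀ + Q = [36 -31; -31 32]
y = z − H·x̄ = [-12]
S = H·P̄·Hᵀ + R = [173]
K = P̄·Hᵀ·S⁻¹ = [77/173; -61/173]
x' = x̄ + K·y = [287/173, -652/173]
P' = (I − K·H)·P̄ = [299/173 -666/173; -666/173 1815/173]

x' = [287/173, -652/173]
P' = [299/173 -666/173; -666/173 1815/173]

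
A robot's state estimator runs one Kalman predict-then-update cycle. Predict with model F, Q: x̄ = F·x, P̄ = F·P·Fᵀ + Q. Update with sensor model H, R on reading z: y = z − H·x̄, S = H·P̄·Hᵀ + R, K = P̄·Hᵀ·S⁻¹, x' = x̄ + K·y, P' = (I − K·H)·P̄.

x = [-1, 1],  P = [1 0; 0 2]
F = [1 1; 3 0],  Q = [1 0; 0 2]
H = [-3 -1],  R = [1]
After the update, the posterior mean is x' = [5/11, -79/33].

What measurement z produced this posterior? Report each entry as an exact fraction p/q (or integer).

x̄ = F·x = [0, -3]
P̄ = F·P·Fᵀ + Q = [4 3; 3 11]
S = H·P̄·Hᵀ + R = [66]
K = P̄·Hᵀ·S⁻¹ = [-5/22; -10/33]
x' − x̄ = [5/11, 20/33] = K·y
y = (KᵀK)⁻¹·Kᵀ·(x' − x̄) = [-2]
z = y + H·x̄ = [-2] + [3] = [1]

z = [1]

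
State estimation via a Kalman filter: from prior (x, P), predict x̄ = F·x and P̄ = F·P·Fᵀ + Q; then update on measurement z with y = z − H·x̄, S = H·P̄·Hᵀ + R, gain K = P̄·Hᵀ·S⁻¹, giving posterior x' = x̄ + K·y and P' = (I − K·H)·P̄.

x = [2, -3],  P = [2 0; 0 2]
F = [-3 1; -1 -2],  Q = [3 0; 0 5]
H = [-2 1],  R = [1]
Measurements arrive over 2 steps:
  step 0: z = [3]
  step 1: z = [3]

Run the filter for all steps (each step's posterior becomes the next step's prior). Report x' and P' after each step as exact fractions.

step 0: x' = [-16/25, 191/100], P' = [91/25 171/25; 171/25 1379/100]
step 1: x' = [22183/5604, 29897/2802], P' = [47663/5604 47689/2802; 47689/2802 49091/1401]

step 0: x̄ = F·x = [-9, 4]
step 0: P̄ = F·P·Fᵀ + Q = [23 2; 2 15]
step 0: y = z − H·x̄ = [-19]
step 0: S = H·P̄·Hᵀ + R = [100]
step 0: K = P̄·Hᵀ·S⁻¹ = [-11/25; 11/100]
step 0: x' = x̄ + K·y = [-16/25, 191/100]
step 0: P' = (I − K·H)·P̄ = [91/25 171/25; 171/25 1379/100]
step 1: x̄ = F·x = [383/100, -159/50]
step 1: P̄ = F·P·Fᵀ + Q = [851/100 877/50; 877/50 2279/25]
step 1: y = z − H·x̄ = [346/25]
step 1: S = H·P̄·Hᵀ + R = [1401/25]
step 1: K = P̄·Hᵀ·S⁻¹ = [13/1401; 1402/1401]
step 1: x' = x̄ + K·y = [22183/5604, 29897/2802]
step 1: P' = (I − K·H)·P̄ = [47663/5604 47689/2802; 47689/2802 49091/1401]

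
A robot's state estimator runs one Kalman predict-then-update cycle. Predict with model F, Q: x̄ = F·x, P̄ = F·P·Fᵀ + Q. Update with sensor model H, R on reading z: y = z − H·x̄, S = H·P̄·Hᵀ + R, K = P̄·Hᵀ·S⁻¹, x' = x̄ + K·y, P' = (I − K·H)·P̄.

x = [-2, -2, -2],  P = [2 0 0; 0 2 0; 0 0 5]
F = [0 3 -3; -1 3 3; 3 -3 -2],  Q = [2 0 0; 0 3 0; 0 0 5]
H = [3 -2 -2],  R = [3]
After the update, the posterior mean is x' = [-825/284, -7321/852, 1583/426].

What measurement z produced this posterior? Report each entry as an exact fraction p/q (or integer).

x̄ = F·x = [0, -10, 4]
P̄ = F·P·Fᵀ + Q = [65 -27 12; -27 68 -54; 12 -54 61]
S = H·P̄·Hᵀ + R = [852]
K = P̄·Hᵀ·S⁻¹ = [75/284; -109/852; 11/426]
x' − x̄ = [-825/284, 1199/852, -121/426] = K·y
y = (KᵀK)⁻¹·Kᵀ·(x' − x̄) = [-11]
z = y + H·x̄ = [-11] + [12] = [1]

z = [1]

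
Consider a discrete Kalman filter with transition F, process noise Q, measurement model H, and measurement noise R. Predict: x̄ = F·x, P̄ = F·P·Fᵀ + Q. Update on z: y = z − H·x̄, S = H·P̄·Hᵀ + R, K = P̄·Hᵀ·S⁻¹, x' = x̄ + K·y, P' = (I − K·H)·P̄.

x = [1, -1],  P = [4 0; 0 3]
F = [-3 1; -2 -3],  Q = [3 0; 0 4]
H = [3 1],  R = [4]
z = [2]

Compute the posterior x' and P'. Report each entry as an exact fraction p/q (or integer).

x' = [-81/173, 1715/519]
P' = [639/173 -1729/173; -1729/173 15929/519]

x̄ = F·x = [-4, 1]
P̄ = F·P·Fᵀ + Q = [42 15; 15 47]
y = z − H·x̄ = [13]
S = H·P̄·Hᵀ + R = [519]
K = P̄·Hᵀ·S⁻¹ = [47/173; 92/519]
x' = x̄ + K·y = [-81/173, 1715/519]
P' = (I − K·H)·P̄ = [639/173 -1729/173; -1729/173 15929/519]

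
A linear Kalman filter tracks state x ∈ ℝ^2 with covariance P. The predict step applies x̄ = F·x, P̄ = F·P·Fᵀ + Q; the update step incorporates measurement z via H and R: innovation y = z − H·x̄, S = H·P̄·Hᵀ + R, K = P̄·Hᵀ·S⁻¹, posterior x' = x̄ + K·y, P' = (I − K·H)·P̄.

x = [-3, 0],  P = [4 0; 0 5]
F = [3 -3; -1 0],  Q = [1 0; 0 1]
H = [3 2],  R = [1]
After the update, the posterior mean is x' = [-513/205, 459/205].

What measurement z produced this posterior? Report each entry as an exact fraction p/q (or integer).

z = [-3]

x̄ = F·x = [-9, 3]
P̄ = F·P·Fᵀ + Q = [82 -12; -12 5]
S = H·P̄·Hᵀ + R = [615]
K = P̄·Hᵀ·S⁻¹ = [74/205; -26/615]
x' − x̄ = [1332/205, -156/205] = K·y
y = (KᵀK)⁻¹·Kᵀ·(x' − x̄) = [18]
z = y + H·x̄ = [18] + [-21] = [-3]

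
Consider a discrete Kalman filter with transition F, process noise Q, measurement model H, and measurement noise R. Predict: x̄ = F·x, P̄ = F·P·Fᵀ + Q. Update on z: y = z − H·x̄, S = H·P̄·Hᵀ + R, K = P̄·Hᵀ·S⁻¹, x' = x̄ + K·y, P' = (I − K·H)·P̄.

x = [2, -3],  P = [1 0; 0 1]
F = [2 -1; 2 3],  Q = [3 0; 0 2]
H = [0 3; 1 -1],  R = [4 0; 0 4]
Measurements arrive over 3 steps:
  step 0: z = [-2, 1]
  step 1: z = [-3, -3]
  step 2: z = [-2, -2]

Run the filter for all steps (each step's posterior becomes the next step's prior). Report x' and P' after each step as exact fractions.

step 0: x' = [4685/1711, -958/1711], P' = [4888/1711 492/1711; 492/1711 716/1711]
step 1: x' = [-462538/375881, -290927/375881], P' = [5475904/1879405 136764/375881; 136764/375881 162284/375881]
step 2: x' = [-3326973426/2145728771, -1483320104/2145728771], P' = [6182078048/2145728771 775350516/2145728771; 775350516/2145728771 927081796/2145728771]

step 0: x̄ = F·x = [7, -5]
step 0: P̄ = F·P·Fᵀ + Q = [8 1; 1 15]
step 0: y = z − H·x̄ = [13, -11]
step 0: S = H·P̄·Hᵀ + R = [139 -42; -42 25]
step 0: K = P̄·Hᵀ·S⁻¹ = [369/1711 1099/1711; 537/1711 -56/1711]
step 0: x' = x̄ + K·y = [4685/1711, -958/1711]
step 0: P' = (I − K·H)·P̄ = [4888/1711 492/1711; 492/1711 716/1711]
step 1: x̄ = F·x = [10328/1711, 224/59]
step 1: P̄ = F·P·Fᵀ + Q = [23433/1711 668/59; 668/59 1218/59]
step 1: y = z − H·x̄ = [-849/59, -8965/1711]
step 1: S = H·P̄·Hᵀ + R = [11198/59 -1650/59; -1650/59 26855/1711]
step 1: K = P̄·Hᵀ·S⁻¹ = [102573/375881 108911/170855; 121713/375881 -580/34171]
step 1: x' = x̄ + K·y = [-462538/375881, -290927/375881]
step 1: P' = (I − K·H)·P̄ = [5475904/1879405 136764/375881; 136764/375881 162284/375881]
step 2: x̄ = F·x = [-634149/375881, -1797857/375881]
step 2: P̄ = F·P·Fᵀ + Q = [25617971/1879405 22204636/1879405; 22204636/1879405 41171046/1879405]
step 2: y = z − H·x̄ = [4641809/375881, -1915470/375881]
step 2: S = H·P̄·Hᵀ + R = [378057034/1879405 -11379846/375881; -11379846/375881 5979473/375881]
step 2: K = P̄·Hᵀ·S⁻¹ = [581512887/2145728771 1351681883/2145728771; 695311347/2145728771 -37932820/2145728771]
step 2: x' = x̄ + K·y = [-3326973426/2145728771, -1483320104/2145728771]
step 2: P' = (I − K·H)·P̄ = [6182078048/2145728771 775350516/2145728771; 775350516/2145728771 927081796/2145728771]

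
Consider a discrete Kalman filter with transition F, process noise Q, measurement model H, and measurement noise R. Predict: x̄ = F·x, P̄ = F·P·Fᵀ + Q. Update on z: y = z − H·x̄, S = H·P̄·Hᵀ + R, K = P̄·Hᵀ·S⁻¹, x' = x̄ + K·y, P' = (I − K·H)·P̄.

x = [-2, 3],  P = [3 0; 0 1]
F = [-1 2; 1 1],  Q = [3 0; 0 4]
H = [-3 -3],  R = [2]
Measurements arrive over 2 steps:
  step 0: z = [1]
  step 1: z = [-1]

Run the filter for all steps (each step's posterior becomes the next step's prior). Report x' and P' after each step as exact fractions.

step 0: x̄ = F·x = [8, 1]
step 0: P̄ = F·P·Fᵀ + Q = [10 -1; -1 8]
step 0: y = z − H·x̄ = [28]
step 0: S = H·P̄·Hᵀ + R = [146]
step 0: K = P̄·Hᵀ·S⁻¹ = [-27/146; -21/146]
step 0: x' = x̄ + K·y = [206/73, -221/73]
step 0: P' = (I − K·H)·P̄ = [731/146 -713/146; -713/146 727/146]
step 1: x̄ = F·x = [-648/73, -15/73]
step 1: P̄ = F·P·Fᵀ + Q = [6929/146 5/73; 5/73 308/73]
step 1: y = z − H·x̄ = [-2062/73]
step 1: S = H·P̄·Hᵀ + R = [68377/146]
step 1: K = P̄·Hᵀ·S⁻¹ = [-20817/68377; -1878/68377]
step 1: x' = x̄ + K·y = [-18954/68377, 38997/68377]
step 1: P' = (I − K·H)·P̄ = [276964/68377 -263086/68377; -263086/68377 264338/68377]

step 0: x' = [206/73, -221/73], P' = [731/146 -713/146; -713/146 727/146]
step 1: x' = [-18954/68377, 38997/68377], P' = [276964/68377 -263086/68377; -263086/68377 264338/68377]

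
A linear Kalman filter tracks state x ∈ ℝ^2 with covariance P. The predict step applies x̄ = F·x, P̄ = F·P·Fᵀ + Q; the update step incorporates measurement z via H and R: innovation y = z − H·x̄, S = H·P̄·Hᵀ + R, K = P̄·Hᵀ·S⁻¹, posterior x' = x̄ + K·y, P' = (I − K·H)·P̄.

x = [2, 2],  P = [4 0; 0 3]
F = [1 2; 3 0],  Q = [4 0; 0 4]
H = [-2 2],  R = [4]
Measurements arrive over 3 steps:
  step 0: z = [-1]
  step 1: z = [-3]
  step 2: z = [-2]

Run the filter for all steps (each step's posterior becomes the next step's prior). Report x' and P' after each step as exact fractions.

step 0: x' = [226/37, 208/37], P' = [676/37 668/37; 668/37 696/37]
step 1: x' = [2960/159, 2752/159], P' = [79352/477 79108/477; 79108/477 79304/477]
step 2: x' = [330188/6053, 325860/6053], P' = [9061804/6053 9059600/6053; 9059600/6053 9062972/6053]

step 0: x̄ = F·x = [6, 6]
step 0: P̄ = F·P·Fᵀ + Q = [20 12; 12 40]
step 0: y = z − H·x̄ = [-1]
step 0: S = H·P̄·Hᵀ + R = [148]
step 0: K = P̄·Hᵀ·S⁻¹ = [-4/37; 14/37]
step 0: x' = x̄ + K·y = [226/37, 208/37]
step 0: P' = (I − K·H)·P̄ = [676/37 668/37; 668/37 696/37]
step 1: x̄ = F·x = [642/37, 678/37]
step 1: P̄ = F·P·Fᵀ + Q = [6280/37 6036/37; 6036/37 6232/37]
step 1: y = z − H·x̄ = [-183/37]
step 1: S = H·P̄·Hᵀ + R = [1908/37]
step 1: K = P̄·Hᵀ·S⁻¹ = [-122/477; 98/477]
step 1: x' = x̄ + K·y = [2960/159, 2752/159]
step 1: P' = (I − K·H)·P̄ = [79352/477 79108/477; 79108/477 79304/477]
step 2: x̄ = F·x = [8464/159, 2960/53]
step 2: P̄ = F·P·Fᵀ + Q = [714908/477 237568/159; 237568/159 79564/53]
step 2: y = z − H·x̄ = [-1150/159]
step 2: S = H·P̄·Hᵀ + R = [24212/477]
step 2: K = P̄·Hᵀ·S⁻¹ = [-1102/6053; 1686/6053]
step 2: x' = x̄ + K·y = [330188/6053, 325860/6053]
step 2: P' = (I − K·H)·P̄ = [9061804/6053 9059600/6053; 9059600/6053 9062972/6053]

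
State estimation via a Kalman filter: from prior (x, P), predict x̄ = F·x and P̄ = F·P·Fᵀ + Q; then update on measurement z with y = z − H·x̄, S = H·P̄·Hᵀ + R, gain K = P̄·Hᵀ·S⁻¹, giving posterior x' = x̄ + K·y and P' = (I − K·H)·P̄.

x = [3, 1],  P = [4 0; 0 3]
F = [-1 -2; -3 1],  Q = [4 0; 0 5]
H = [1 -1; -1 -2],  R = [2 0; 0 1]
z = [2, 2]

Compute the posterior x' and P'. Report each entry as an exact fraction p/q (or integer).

x̄ = F·x = [-5, -8]
P̄ = F·P·Fᵀ + Q = [20 6; 6 44]
y = z − H·x̄ = [-1, -19]
S = H·P̄·Hᵀ + R = [54 62; 62 221]
K = P̄·Hᵀ·S⁻¹ = [2539/4045 -1298/4045; -257/809 -272/809]
x' = x̄ + K·y = [1898/4045, -1047/809]
P' = (I − K·H)·P̄ = [3818/4045 -252/809; -252/809 262/809]

x' = [1898/4045, -1047/809]
P' = [3818/4045 -252/809; -252/809 262/809]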